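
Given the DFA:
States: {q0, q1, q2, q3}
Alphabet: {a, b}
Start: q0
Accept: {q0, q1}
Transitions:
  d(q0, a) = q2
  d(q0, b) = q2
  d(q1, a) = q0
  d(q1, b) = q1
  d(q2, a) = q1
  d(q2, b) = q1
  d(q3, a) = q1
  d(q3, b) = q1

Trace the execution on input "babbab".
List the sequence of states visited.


Input: babbab
d(q0, b) = q2
d(q2, a) = q1
d(q1, b) = q1
d(q1, b) = q1
d(q1, a) = q0
d(q0, b) = q2


q0 -> q2 -> q1 -> q1 -> q1 -> q0 -> q2


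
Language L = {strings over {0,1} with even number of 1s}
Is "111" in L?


count('1') = 3; 3 mod 2 = 1

No, "111" is not in L


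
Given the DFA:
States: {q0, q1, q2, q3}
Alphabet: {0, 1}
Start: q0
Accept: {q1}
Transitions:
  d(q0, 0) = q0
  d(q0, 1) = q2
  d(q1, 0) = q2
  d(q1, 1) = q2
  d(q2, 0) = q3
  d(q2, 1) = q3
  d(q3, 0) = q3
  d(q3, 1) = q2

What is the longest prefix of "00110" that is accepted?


Run the DFA, marking each prefix where the state is accepting:
  "" -> q0 [reject]
  "0" -> q0 [reject]
  "00" -> q0 [reject]
  "001" -> q2 [reject]
  "0011" -> q3 [reject]
  "00110" -> q3 [reject]

No prefix is accepted


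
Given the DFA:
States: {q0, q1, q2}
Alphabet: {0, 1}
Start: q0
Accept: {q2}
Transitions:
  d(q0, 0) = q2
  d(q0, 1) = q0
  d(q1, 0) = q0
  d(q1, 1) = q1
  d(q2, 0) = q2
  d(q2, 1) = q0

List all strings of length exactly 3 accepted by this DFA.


All strings of length 3: 8 total
Accepted: 4

"000", "010", "100", "110"


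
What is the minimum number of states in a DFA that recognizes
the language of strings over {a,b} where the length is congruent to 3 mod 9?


States track (length) mod 9.
Need 9 states: one per remainder 0..8; accept = remainder 3.

9


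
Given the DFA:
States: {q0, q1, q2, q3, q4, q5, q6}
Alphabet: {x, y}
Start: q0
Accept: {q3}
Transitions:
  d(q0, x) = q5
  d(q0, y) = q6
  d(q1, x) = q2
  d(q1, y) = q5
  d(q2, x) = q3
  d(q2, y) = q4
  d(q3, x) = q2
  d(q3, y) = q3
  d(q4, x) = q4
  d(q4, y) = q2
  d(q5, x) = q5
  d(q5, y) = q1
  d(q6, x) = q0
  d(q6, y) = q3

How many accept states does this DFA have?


Accept states listed: {q3}
Counting: q3(1)

1


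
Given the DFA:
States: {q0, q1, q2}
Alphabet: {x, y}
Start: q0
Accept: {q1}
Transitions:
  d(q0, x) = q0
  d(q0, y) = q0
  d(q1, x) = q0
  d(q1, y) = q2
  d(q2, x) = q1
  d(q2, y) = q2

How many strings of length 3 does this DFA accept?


Enumerating all length-3 strings:
  "xxx" -> q0 [reject]
  "xxy" -> q0 [reject]
  "xyx" -> q0 [reject]
  "xyy" -> q0 [reject]
  "yxx" -> q0 [reject]
  "yxy" -> q0 [reject]
  "yyx" -> q0 [reject]
  "yyy" -> q0 [reject]

0 out of 8


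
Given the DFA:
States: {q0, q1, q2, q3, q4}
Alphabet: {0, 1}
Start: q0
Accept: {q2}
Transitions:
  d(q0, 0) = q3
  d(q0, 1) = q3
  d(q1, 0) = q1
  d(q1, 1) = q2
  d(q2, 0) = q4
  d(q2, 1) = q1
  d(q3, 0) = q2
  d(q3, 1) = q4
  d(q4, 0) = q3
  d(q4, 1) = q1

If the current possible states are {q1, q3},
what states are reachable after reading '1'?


Apply transition on '1' from each current state:
  d(q1, 1) = q2
  d(q3, 1) = q4

{q2, q4}


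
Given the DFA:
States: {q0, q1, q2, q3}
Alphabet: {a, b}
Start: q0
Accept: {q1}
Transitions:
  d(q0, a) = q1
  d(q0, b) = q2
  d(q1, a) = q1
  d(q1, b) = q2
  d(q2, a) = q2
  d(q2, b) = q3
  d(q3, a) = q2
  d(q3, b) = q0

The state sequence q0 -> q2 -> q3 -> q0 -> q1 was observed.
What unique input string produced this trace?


Trace back each transition to find the symbol:
  q0 --[b]--> q2
  q2 --[b]--> q3
  q3 --[b]--> q0
  q0 --[a]--> q1

"bbba"


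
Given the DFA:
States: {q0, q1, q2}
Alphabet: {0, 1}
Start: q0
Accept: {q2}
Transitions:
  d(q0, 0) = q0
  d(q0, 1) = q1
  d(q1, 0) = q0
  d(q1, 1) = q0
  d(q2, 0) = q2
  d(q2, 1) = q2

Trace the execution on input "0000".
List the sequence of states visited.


Input: 0000
d(q0, 0) = q0
d(q0, 0) = q0
d(q0, 0) = q0
d(q0, 0) = q0


q0 -> q0 -> q0 -> q0 -> q0


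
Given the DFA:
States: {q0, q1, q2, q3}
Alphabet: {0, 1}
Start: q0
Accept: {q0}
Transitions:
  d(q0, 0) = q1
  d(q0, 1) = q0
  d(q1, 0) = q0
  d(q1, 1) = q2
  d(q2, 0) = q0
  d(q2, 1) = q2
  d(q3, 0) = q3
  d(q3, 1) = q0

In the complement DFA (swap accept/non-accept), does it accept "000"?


Trace: q0 -> q1 -> q0 -> q1
Final: q1
Original accept: {q0}
Complement: q1 is not in original accept

Yes, complement accepts (original rejects)


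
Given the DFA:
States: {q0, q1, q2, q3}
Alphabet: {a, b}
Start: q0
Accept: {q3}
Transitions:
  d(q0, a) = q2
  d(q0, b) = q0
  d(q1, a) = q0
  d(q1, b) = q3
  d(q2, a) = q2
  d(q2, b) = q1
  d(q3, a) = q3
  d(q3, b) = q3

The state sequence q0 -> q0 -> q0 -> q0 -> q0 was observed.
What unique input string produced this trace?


Trace back each transition to find the symbol:
  q0 --[b]--> q0
  q0 --[b]--> q0
  q0 --[b]--> q0
  q0 --[b]--> q0

"bbbb"


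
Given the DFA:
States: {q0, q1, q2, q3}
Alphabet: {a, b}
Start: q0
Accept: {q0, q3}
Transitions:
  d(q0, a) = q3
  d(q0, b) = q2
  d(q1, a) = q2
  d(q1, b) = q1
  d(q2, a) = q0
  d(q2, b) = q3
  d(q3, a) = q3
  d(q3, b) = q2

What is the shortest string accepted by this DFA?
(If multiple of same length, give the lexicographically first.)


BFS by string length (lex-first path to each state shown):
  len 0: q0<-""
Found accept state at length 0.

"" (empty string)


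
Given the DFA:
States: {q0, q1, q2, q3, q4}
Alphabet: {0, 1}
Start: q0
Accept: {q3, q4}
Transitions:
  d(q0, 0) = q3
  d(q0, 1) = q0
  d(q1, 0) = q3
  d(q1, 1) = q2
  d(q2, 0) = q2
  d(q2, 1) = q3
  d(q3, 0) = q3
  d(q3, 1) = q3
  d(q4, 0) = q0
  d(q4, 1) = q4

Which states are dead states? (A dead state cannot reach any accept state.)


Forward reachability from each state:
  q0 -> reaches accept state q3 (live)
  q1 -> reaches accept state q3 (live)
  q2 -> reaches accept state q3 (live)
  q3 -> reaches accept state q3 (live)
  q4 -> reaches accept state q3 (live)

None (all states can reach an accept state)


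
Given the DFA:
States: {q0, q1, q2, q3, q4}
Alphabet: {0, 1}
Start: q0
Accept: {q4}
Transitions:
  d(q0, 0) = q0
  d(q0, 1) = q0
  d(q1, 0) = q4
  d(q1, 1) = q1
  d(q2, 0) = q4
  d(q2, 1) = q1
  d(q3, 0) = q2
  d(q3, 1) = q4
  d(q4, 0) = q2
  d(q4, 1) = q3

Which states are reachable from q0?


BFS from q0:
  layer 0: {q0}

{q0}


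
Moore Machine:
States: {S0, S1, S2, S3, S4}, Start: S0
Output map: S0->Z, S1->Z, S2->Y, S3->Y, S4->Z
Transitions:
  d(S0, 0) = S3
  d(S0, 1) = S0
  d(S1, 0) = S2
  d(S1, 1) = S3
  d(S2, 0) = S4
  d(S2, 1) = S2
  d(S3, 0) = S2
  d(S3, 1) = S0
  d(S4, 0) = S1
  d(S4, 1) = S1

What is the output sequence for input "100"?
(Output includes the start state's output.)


Start: S0 (output Z)
  --1--> S0 (output Z)
  --0--> S3 (output Y)
  --0--> S2 (output Y)

"ZZYY"


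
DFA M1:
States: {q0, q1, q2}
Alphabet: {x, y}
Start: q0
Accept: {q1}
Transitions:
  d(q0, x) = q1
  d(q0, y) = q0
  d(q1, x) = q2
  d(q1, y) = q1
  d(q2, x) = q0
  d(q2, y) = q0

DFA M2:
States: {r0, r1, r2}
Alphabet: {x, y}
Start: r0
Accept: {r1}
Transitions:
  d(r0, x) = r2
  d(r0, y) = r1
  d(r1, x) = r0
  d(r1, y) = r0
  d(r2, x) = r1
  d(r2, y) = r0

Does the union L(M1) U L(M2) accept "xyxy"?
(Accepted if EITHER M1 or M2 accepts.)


M1: final=q0 accepted=False
M2: final=r0 accepted=False

No, union rejects (neither accepts)


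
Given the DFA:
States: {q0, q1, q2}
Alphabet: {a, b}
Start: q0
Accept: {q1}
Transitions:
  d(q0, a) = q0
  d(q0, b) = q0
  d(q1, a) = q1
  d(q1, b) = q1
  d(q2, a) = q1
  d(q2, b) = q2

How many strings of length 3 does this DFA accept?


Enumerating all length-3 strings:
  "aaa" -> q0 [reject]
  "aab" -> q0 [reject]
  "aba" -> q0 [reject]
  "abb" -> q0 [reject]
  "baa" -> q0 [reject]
  "bab" -> q0 [reject]
  "bba" -> q0 [reject]
  "bbb" -> q0 [reject]

0 out of 8


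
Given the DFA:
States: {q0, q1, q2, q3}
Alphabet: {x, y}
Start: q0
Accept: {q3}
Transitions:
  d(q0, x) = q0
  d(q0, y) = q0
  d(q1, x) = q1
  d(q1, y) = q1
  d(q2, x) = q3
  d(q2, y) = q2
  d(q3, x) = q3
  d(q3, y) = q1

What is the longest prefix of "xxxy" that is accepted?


Run the DFA, marking each prefix where the state is accepting:
  "" -> q0 [reject]
  "x" -> q0 [reject]
  "xx" -> q0 [reject]
  "xxx" -> q0 [reject]
  "xxxy" -> q0 [reject]

No prefix is accepted


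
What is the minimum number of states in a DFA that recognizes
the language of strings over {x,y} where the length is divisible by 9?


States track (length) mod 9.
Need 9 states: one per remainder 0..8; accept = remainder 0.

9


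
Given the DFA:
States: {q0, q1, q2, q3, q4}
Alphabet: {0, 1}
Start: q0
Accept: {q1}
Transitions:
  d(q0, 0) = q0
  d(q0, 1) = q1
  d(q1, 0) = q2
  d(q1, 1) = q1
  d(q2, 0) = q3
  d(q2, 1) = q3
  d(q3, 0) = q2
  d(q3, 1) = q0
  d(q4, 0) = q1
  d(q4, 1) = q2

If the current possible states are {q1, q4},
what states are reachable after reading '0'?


Apply transition on '0' from each current state:
  d(q1, 0) = q2
  d(q4, 0) = q1

{q1, q2}


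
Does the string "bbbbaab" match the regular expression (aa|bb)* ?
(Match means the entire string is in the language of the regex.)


|string| = 7; first = 'b'; last = 'b'

No, "bbbbaab" does not match (aa|bb)*


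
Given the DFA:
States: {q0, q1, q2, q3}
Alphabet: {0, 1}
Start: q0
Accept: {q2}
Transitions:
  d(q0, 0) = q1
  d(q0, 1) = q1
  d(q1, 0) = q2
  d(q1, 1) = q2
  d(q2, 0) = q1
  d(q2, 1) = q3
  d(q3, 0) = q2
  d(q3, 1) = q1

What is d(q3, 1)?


Looking up transition d(q3, 1)

q1


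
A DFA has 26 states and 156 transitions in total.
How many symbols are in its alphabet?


Each state has exactly one transition per symbol.
|alphabet| = transitions / states = 156 / 26 = 6

6


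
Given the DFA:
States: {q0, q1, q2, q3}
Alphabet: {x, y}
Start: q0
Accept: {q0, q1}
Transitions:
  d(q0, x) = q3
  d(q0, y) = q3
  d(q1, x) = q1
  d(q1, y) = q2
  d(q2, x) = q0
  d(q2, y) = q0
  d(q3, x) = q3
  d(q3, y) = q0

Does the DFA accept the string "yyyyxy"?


Trace: q0 -> q3 -> q0 -> q3 -> q0 -> q3 -> q0
Final state: q0
Accept states: {q0, q1}

Yes, accepted (final state q0 is an accept state)


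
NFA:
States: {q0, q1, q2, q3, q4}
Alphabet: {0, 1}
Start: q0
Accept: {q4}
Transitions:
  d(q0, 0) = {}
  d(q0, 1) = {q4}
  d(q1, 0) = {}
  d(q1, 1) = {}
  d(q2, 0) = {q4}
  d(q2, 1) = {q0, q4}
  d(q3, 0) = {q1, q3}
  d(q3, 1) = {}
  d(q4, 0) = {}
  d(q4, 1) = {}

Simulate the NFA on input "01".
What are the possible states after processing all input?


Start: {q0}
  --0--> {}
  --1--> {}

{} (empty set, no valid transitions)


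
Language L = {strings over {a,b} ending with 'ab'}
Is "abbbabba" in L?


last two symbols = 'ba'

No, "abbbabba" is not in L


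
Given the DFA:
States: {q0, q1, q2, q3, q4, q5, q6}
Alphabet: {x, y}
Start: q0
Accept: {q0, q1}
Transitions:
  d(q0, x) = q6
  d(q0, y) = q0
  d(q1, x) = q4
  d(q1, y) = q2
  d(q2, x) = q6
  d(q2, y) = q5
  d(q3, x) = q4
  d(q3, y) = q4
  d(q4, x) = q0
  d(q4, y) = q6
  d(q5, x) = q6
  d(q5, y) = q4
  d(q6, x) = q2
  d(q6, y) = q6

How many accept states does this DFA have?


Accept states listed: {q0, q1}
Counting: q0(1) q1(2)

2


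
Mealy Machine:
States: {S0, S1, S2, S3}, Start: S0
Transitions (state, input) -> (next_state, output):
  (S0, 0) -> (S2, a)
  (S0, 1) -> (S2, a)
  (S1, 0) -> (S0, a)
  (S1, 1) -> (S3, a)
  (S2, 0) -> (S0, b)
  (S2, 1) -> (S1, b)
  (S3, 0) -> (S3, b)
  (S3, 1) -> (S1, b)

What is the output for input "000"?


Step-by-step:
  (S0, 0) -> (S2, a)
  (S2, 0) -> (S0, b)
  (S0, 0) -> (S2, a)

"aba"


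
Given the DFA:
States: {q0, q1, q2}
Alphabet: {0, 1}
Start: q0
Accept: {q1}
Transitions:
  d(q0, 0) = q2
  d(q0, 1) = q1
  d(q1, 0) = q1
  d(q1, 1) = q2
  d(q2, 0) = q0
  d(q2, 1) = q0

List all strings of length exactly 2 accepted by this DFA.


All strings of length 2: 4 total
Accepted: 1

"10"


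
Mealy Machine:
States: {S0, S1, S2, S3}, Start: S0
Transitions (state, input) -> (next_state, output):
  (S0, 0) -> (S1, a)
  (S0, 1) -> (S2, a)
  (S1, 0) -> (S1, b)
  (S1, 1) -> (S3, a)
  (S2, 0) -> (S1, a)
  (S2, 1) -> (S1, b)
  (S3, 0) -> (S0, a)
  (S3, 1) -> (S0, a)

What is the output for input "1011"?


Step-by-step:
  (S0, 1) -> (S2, a)
  (S2, 0) -> (S1, a)
  (S1, 1) -> (S3, a)
  (S3, 1) -> (S0, a)

"aaaa"


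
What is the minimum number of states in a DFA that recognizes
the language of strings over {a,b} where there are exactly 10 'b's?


States: count = 0, 1, ..., 10 (that's 11 states), plus a dead state for count > 10.
Total: 11 + 1 = 12. Accept = count-10 state.

12


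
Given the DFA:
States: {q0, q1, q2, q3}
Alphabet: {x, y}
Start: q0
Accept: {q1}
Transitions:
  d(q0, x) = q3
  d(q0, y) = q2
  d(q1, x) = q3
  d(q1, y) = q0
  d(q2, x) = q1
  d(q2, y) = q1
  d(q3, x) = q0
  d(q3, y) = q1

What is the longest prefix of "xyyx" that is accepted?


Run the DFA, marking each prefix where the state is accepting:
  "" -> q0 [reject]
  "x" -> q3 [reject]
  "xy" -> q1 [accept]
  "xyy" -> q0 [reject]
  "xyyx" -> q3 [reject]

"xy"


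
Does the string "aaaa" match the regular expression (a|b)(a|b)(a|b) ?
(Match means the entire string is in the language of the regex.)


|string| = 4; first = 'a'; last = 'a'

No, "aaaa" does not match (a|b)(a|b)(a|b)


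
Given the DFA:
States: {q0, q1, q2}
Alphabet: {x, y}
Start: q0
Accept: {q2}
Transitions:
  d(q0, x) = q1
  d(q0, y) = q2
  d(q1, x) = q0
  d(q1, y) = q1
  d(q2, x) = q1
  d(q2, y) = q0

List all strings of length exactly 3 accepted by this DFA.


All strings of length 3: 8 total
Accepted: 2

"xxy", "yyy"


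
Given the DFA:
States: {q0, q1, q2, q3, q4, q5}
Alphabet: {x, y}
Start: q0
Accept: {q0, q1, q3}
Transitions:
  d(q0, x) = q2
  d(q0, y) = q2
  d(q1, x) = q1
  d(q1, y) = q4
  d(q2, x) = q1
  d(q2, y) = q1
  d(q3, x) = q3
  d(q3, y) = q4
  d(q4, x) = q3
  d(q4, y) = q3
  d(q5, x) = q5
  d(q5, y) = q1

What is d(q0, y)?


Looking up transition d(q0, y)

q2


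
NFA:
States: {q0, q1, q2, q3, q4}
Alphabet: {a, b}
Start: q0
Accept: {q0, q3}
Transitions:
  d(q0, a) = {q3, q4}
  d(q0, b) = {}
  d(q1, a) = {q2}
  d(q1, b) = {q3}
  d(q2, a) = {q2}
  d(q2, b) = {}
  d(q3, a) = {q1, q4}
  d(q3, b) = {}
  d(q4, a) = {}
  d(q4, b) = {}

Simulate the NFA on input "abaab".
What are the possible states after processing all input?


Start: {q0}
  --a--> {q3, q4}
  --b--> {}
  --a--> {}
  --a--> {}
  --b--> {}

{} (empty set, no valid transitions)


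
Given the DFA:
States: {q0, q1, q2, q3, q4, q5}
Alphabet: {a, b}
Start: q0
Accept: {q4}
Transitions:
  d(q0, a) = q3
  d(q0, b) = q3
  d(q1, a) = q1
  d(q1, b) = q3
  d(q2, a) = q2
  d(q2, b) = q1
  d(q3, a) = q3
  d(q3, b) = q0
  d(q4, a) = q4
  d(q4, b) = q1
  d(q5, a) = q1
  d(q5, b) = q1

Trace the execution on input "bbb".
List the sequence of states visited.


Input: bbb
d(q0, b) = q3
d(q3, b) = q0
d(q0, b) = q3


q0 -> q3 -> q0 -> q3


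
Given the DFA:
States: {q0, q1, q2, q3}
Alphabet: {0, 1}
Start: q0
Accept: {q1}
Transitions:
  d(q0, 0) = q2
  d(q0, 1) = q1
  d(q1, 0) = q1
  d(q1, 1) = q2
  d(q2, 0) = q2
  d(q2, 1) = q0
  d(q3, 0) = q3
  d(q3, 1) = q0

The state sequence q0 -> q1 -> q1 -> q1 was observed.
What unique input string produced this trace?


Trace back each transition to find the symbol:
  q0 --[1]--> q1
  q1 --[0]--> q1
  q1 --[0]--> q1

"100"


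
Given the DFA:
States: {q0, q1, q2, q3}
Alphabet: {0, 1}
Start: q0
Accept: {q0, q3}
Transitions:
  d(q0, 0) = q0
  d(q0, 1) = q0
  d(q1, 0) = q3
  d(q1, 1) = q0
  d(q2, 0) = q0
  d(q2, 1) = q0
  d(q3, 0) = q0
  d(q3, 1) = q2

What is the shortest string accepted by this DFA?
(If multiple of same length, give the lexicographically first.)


BFS by string length (lex-first path to each state shown):
  len 0: q0<-""
Found accept state at length 0.

"" (empty string)


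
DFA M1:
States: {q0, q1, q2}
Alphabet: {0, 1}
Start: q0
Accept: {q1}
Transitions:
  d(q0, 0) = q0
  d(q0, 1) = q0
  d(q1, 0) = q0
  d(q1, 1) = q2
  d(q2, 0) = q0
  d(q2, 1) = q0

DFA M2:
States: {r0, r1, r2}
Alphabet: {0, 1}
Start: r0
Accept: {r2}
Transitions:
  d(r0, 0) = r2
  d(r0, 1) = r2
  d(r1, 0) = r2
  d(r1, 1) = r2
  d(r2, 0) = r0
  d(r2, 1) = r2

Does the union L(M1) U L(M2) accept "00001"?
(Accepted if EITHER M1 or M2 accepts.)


M1: final=q0 accepted=False
M2: final=r2 accepted=True

Yes, union accepts


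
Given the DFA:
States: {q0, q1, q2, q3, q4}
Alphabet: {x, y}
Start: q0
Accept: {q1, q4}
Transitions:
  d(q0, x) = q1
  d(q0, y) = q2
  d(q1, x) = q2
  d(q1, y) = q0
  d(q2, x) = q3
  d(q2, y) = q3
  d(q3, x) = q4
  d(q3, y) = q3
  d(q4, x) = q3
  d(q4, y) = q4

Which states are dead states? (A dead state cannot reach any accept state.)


Forward reachability from each state:
  q0 -> reaches accept state q1 (live)
  q1 -> reaches accept state q1 (live)
  q2 -> reaches accept state q4 (live)
  q3 -> reaches accept state q4 (live)
  q4 -> reaches accept state q4 (live)

None (all states can reach an accept state)


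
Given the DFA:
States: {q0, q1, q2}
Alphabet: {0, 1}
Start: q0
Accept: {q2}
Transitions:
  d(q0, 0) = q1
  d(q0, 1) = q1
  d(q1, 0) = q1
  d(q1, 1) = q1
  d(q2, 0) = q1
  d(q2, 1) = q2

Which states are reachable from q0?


BFS from q0:
  layer 0: {q0}
  layer 1: {q1}

{q0, q1}


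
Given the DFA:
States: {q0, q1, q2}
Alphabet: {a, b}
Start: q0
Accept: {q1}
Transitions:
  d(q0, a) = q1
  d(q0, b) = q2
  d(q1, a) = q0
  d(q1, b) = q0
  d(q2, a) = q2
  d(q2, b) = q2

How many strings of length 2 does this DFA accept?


Enumerating all length-2 strings:
  "aa" -> q0 [reject]
  "ab" -> q0 [reject]
  "ba" -> q2 [reject]
  "bb" -> q2 [reject]

0 out of 4


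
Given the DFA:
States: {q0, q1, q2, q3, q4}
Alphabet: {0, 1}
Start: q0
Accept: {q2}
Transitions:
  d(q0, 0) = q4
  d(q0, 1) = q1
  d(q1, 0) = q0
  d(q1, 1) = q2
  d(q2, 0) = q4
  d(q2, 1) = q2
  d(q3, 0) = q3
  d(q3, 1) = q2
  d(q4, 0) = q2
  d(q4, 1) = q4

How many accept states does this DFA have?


Accept states listed: {q2}
Counting: q2(1)

1


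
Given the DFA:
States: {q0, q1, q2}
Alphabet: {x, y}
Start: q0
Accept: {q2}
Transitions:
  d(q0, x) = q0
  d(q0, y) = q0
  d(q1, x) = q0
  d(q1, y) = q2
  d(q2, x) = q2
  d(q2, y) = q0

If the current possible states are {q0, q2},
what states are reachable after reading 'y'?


Apply transition on 'y' from each current state:
  d(q0, y) = q0
  d(q2, y) = q0

{q0}


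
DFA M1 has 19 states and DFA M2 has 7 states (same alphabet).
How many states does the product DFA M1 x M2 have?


Product construction pairs every M1 state with every M2 state.
19 * 7 = 133

133


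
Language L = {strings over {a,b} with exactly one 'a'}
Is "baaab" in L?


count('a') = 3

No, "baaab" is not in L


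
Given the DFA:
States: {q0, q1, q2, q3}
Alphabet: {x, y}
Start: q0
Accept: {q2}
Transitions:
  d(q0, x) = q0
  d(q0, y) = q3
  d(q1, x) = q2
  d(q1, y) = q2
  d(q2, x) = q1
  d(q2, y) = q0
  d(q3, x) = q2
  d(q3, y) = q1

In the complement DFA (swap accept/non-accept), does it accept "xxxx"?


Trace: q0 -> q0 -> q0 -> q0 -> q0
Final: q0
Original accept: {q2}
Complement: q0 is not in original accept

Yes, complement accepts (original rejects)


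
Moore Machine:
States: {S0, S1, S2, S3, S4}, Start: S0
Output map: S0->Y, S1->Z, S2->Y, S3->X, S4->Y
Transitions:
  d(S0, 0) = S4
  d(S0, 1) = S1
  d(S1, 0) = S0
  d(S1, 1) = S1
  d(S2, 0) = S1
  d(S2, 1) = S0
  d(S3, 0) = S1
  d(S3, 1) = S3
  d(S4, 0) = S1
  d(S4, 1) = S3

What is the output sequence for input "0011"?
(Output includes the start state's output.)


Start: S0 (output Y)
  --0--> S4 (output Y)
  --0--> S1 (output Z)
  --1--> S1 (output Z)
  --1--> S1 (output Z)

"YYZZZ"


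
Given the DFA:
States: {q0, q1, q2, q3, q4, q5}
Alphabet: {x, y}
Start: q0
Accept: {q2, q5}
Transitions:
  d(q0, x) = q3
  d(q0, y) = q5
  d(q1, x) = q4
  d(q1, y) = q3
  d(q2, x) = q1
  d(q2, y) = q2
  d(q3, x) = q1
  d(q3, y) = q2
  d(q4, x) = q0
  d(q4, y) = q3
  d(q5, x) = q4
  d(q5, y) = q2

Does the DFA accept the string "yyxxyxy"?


Trace: q0 -> q5 -> q2 -> q1 -> q4 -> q3 -> q1 -> q3
Final state: q3
Accept states: {q2, q5}

No, rejected (final state q3 is not an accept state)


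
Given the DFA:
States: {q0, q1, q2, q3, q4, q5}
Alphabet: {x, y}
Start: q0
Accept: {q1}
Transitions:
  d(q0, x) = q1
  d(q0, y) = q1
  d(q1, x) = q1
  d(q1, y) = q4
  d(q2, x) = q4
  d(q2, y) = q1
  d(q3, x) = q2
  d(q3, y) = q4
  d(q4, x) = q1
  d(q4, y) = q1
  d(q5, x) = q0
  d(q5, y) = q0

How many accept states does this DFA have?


Accept states listed: {q1}
Counting: q1(1)

1


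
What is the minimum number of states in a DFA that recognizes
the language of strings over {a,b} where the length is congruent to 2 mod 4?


States track (length) mod 4.
Need 4 states: one per remainder 0..3; accept = remainder 2.

4


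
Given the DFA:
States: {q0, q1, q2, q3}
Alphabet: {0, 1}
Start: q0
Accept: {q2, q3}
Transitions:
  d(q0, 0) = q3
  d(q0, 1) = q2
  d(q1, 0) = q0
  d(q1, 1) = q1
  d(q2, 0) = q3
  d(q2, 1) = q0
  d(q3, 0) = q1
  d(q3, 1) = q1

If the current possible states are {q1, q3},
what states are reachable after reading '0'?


Apply transition on '0' from each current state:
  d(q1, 0) = q0
  d(q3, 0) = q1

{q0, q1}


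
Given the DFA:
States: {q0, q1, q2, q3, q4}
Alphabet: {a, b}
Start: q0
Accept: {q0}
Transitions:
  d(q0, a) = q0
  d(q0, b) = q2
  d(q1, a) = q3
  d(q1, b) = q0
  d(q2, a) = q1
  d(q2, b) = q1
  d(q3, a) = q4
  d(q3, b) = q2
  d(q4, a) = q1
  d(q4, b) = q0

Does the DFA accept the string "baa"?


Trace: q0 -> q2 -> q1 -> q3
Final state: q3
Accept states: {q0}

No, rejected (final state q3 is not an accept state)


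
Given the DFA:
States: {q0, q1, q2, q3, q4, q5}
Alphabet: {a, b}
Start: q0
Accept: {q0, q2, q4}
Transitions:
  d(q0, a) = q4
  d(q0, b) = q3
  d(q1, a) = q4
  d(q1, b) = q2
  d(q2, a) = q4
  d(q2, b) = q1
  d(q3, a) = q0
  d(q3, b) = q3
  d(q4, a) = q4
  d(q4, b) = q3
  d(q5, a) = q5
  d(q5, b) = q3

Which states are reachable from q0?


BFS from q0:
  layer 0: {q0}
  layer 1: {q3, q4}

{q0, q3, q4}


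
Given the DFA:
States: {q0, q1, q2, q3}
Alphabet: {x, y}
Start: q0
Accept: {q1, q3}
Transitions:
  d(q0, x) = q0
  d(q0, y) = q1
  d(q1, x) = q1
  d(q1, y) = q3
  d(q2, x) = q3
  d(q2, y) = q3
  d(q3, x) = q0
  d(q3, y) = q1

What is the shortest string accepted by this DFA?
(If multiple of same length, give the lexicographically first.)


BFS by string length (lex-first path to each state shown):
  len 0: q0<-""
  len 1: q0<-"x", q1<-"y"
Found accept state at length 1.

"y"


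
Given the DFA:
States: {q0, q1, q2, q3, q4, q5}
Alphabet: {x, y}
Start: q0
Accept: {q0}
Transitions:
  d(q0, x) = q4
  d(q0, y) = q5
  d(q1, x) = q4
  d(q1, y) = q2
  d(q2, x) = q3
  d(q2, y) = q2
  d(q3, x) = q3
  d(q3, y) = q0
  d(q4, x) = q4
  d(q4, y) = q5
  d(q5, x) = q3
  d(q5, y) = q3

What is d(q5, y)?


Looking up transition d(q5, y)

q3


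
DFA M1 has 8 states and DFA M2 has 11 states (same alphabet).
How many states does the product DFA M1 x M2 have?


Product construction pairs every M1 state with every M2 state.
8 * 11 = 88

88


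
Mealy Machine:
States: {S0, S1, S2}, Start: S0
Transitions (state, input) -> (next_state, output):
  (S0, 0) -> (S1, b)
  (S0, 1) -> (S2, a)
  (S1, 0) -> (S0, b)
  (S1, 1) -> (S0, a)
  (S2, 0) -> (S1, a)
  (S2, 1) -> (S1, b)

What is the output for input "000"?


Step-by-step:
  (S0, 0) -> (S1, b)
  (S1, 0) -> (S0, b)
  (S0, 0) -> (S1, b)

"bbb"


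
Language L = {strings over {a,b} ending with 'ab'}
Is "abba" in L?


last two symbols = 'ba'

No, "abba" is not in L


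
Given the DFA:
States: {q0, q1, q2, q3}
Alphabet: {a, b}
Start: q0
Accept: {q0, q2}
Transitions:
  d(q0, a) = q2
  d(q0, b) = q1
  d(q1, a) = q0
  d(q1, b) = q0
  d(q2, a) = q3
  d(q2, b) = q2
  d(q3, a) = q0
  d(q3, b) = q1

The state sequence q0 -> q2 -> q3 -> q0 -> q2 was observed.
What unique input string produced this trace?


Trace back each transition to find the symbol:
  q0 --[a]--> q2
  q2 --[a]--> q3
  q3 --[a]--> q0
  q0 --[a]--> q2

"aaaa"


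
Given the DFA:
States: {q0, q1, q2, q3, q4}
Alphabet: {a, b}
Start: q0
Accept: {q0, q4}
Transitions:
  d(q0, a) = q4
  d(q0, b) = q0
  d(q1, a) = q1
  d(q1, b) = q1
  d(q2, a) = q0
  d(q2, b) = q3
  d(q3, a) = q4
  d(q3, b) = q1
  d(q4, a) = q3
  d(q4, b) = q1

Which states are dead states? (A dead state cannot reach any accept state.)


Forward reachability from each state:
  q0 -> reaches accept state q0 (live)
  q1 -> reaches {q1}, no accept state (dead)
  q2 -> reaches accept state q0 (live)
  q3 -> reaches accept state q4 (live)
  q4 -> reaches accept state q4 (live)

{q1}


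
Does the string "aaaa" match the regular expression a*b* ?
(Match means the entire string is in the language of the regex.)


|string| = 4; first = 'a'; last = 'a'

Yes, "aaaa" matches a*b*


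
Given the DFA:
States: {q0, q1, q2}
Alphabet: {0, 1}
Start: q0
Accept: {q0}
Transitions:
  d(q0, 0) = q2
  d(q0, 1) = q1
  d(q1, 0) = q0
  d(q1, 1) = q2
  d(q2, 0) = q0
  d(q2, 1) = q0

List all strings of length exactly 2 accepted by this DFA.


All strings of length 2: 4 total
Accepted: 3

"00", "01", "10"


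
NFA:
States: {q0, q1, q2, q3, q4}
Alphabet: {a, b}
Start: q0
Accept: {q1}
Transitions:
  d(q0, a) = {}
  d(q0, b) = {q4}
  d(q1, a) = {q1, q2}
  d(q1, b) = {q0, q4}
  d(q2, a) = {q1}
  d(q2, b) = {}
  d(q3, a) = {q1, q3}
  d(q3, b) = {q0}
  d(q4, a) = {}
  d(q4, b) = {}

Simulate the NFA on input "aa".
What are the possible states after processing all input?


Start: {q0}
  --a--> {}
  --a--> {}

{} (empty set, no valid transitions)


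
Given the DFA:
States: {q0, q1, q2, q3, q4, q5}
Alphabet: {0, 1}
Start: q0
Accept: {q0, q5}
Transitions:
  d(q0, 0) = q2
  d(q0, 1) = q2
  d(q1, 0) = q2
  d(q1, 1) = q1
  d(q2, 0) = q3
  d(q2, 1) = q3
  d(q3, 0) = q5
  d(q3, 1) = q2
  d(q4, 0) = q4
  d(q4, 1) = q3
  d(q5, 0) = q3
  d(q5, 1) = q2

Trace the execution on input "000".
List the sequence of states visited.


Input: 000
d(q0, 0) = q2
d(q2, 0) = q3
d(q3, 0) = q5


q0 -> q2 -> q3 -> q5


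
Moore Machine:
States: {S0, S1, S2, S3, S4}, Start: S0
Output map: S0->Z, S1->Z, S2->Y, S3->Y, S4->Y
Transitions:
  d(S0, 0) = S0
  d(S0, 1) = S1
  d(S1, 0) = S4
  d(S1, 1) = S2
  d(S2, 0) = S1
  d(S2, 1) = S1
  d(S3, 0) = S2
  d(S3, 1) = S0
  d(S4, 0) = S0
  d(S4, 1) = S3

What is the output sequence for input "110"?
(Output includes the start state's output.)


Start: S0 (output Z)
  --1--> S1 (output Z)
  --1--> S2 (output Y)
  --0--> S1 (output Z)

"ZZYZ"


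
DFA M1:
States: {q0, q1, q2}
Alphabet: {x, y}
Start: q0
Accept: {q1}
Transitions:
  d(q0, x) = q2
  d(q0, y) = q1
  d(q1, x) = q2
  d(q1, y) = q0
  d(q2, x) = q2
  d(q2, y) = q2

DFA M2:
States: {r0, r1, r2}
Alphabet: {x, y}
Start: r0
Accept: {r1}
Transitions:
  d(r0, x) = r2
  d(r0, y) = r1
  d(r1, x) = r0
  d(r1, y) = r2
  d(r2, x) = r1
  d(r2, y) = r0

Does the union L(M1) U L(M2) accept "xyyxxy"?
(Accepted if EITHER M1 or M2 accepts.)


M1: final=q2 accepted=False
M2: final=r0 accepted=False

No, union rejects (neither accepts)


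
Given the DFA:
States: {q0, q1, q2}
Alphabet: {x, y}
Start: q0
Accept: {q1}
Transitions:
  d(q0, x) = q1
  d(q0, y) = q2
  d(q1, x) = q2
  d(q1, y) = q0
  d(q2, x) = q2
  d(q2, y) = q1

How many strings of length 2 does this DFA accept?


Enumerating all length-2 strings:
  "xx" -> q2 [reject]
  "xy" -> q0 [reject]
  "yx" -> q2 [reject]
  "yy" -> q1 [accept]

1 out of 4


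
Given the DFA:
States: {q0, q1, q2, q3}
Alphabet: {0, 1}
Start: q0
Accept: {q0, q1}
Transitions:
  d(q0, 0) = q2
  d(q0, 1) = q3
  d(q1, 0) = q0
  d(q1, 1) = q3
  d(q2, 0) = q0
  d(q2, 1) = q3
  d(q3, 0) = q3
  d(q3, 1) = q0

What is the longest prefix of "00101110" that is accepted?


Run the DFA, marking each prefix where the state is accepting:
  "" -> q0 [accept]
  "0" -> q2 [reject]
  "00" -> q0 [accept]
  "001" -> q3 [reject]
  "0010" -> q3 [reject]
  "00101" -> q0 [accept]
  "001011" -> q3 [reject]
  "0010111" -> q0 [accept]
  "00101110" -> q2 [reject]

"0010111"


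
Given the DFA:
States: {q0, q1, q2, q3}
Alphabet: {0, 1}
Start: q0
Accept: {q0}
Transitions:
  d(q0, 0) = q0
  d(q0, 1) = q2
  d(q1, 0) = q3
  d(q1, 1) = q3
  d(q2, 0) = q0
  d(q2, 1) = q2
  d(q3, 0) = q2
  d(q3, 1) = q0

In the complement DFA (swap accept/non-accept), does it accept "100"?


Trace: q0 -> q2 -> q0 -> q0
Final: q0
Original accept: {q0}
Complement: q0 is in original accept

No, complement rejects (original accepts)


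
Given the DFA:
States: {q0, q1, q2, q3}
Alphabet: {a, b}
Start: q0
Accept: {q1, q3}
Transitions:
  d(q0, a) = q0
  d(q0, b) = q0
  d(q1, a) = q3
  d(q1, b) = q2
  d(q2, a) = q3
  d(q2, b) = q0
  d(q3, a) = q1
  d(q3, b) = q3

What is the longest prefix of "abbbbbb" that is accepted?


Run the DFA, marking each prefix where the state is accepting:
  "" -> q0 [reject]
  "a" -> q0 [reject]
  "ab" -> q0 [reject]
  "abb" -> q0 [reject]
  "abbb" -> q0 [reject]
  "abbbb" -> q0 [reject]
  "abbbbb" -> q0 [reject]
  "abbbbbb" -> q0 [reject]

No prefix is accepted


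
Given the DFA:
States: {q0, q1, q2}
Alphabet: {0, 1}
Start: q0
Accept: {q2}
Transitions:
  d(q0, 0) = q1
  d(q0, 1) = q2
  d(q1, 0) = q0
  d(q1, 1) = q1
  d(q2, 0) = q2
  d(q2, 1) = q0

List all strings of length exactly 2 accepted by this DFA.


All strings of length 2: 4 total
Accepted: 1

"10"


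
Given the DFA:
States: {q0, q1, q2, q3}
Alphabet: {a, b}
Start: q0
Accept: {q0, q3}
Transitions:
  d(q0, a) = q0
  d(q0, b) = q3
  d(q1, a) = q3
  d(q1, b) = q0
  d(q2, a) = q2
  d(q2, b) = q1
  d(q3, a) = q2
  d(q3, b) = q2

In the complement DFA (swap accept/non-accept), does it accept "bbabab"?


Trace: q0 -> q3 -> q2 -> q2 -> q1 -> q3 -> q2
Final: q2
Original accept: {q0, q3}
Complement: q2 is not in original accept

Yes, complement accepts (original rejects)


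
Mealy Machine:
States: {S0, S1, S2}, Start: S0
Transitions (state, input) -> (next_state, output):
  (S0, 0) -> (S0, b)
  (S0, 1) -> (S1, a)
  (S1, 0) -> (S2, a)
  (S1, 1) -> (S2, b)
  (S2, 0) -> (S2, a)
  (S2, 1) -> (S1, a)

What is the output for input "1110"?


Step-by-step:
  (S0, 1) -> (S1, a)
  (S1, 1) -> (S2, b)
  (S2, 1) -> (S1, a)
  (S1, 0) -> (S2, a)

"abaa"


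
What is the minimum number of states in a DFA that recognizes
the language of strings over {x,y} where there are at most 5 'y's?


States: count = 0, 1, ..., 5 (all accepting; 6 states), plus a dead state for count > 5.
Total: 6 + 1 = 7.

7


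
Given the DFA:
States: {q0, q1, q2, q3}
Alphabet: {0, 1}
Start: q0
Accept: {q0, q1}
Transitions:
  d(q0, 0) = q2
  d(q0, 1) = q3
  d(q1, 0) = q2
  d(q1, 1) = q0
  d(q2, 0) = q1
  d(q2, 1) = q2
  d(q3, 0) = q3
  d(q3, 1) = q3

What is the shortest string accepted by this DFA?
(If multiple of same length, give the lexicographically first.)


BFS by string length (lex-first path to each state shown):
  len 0: q0<-""
Found accept state at length 0.

"" (empty string)


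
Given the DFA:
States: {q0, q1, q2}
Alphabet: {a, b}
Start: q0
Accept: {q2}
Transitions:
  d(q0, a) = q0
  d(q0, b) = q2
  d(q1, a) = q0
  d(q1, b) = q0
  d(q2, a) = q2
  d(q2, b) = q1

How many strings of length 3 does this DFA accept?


Enumerating all length-3 strings:
  "aaa" -> q0 [reject]
  "aab" -> q2 [accept]
  "aba" -> q2 [accept]
  "abb" -> q1 [reject]
  "baa" -> q2 [accept]
  "bab" -> q1 [reject]
  "bba" -> q0 [reject]
  "bbb" -> q0 [reject]

3 out of 8


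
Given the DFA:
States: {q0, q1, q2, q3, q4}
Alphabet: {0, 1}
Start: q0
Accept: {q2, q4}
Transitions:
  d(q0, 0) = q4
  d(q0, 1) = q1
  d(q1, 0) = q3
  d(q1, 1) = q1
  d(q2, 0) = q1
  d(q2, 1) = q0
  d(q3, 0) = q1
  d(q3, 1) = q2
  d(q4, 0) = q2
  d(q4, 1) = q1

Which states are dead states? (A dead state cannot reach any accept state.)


Forward reachability from each state:
  q0 -> reaches accept state q2 (live)
  q1 -> reaches accept state q2 (live)
  q2 -> reaches accept state q2 (live)
  q3 -> reaches accept state q2 (live)
  q4 -> reaches accept state q2 (live)

None (all states can reach an accept state)


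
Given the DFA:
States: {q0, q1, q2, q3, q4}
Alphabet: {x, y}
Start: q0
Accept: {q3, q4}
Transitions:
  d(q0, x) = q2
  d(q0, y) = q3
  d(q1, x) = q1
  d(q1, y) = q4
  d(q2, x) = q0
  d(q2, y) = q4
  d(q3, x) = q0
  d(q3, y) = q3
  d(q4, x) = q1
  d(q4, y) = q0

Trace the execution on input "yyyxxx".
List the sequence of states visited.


Input: yyyxxx
d(q0, y) = q3
d(q3, y) = q3
d(q3, y) = q3
d(q3, x) = q0
d(q0, x) = q2
d(q2, x) = q0


q0 -> q3 -> q3 -> q3 -> q0 -> q2 -> q0


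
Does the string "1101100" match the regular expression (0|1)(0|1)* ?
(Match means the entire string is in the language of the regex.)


|string| = 7; first = '1'; last = '0'

Yes, "1101100" matches (0|1)(0|1)*


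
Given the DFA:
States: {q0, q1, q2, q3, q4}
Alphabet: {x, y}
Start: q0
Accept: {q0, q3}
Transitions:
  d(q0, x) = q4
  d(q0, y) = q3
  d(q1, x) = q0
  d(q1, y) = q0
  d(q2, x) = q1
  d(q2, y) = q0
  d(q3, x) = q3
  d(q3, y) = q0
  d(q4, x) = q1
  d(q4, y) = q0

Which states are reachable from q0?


BFS from q0:
  layer 0: {q0}
  layer 1: {q3, q4}
  layer 2: {q1}

{q0, q1, q3, q4}


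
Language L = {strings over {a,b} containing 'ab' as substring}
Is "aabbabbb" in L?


'ab' occurs at index 1

Yes, "aabbabbb" is in L


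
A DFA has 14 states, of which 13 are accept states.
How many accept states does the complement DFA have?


Complement swaps accept and non-accept states.
14 - 13 = 1

1


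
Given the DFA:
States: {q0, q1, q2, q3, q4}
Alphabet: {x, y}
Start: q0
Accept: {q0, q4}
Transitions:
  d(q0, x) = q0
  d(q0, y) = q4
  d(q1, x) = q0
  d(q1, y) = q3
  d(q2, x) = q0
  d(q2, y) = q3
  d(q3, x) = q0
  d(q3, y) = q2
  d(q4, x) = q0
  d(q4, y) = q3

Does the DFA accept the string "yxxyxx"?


Trace: q0 -> q4 -> q0 -> q0 -> q4 -> q0 -> q0
Final state: q0
Accept states: {q0, q4}

Yes, accepted (final state q0 is an accept state)


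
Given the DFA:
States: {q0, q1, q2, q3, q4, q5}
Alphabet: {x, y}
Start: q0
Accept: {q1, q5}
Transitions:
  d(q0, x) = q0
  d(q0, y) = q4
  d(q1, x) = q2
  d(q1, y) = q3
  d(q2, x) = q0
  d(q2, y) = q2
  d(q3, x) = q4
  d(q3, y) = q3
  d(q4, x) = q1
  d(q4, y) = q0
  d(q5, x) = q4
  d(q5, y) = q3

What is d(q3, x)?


Looking up transition d(q3, x)

q4


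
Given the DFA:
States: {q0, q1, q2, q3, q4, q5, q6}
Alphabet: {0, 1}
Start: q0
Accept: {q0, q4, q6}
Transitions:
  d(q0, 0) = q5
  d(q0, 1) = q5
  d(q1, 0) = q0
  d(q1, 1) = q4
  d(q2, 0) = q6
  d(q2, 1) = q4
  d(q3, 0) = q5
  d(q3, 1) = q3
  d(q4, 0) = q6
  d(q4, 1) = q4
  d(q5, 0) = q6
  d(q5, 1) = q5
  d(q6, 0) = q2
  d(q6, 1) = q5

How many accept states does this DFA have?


Accept states listed: {q0, q4, q6}
Counting: q0(1) q4(2) q6(3)

3


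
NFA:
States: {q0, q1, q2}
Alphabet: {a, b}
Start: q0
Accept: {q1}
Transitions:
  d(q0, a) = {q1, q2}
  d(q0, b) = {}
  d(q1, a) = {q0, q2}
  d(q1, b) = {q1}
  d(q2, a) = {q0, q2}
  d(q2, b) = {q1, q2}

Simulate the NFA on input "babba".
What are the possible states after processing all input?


Start: {q0}
  --b--> {}
  --a--> {}
  --b--> {}
  --b--> {}
  --a--> {}

{} (empty set, no valid transitions)


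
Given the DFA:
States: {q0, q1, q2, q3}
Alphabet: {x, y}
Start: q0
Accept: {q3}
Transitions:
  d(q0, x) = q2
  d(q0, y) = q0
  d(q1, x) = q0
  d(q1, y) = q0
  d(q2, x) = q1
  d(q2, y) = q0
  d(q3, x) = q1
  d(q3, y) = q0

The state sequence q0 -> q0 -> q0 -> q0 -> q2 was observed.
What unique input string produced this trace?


Trace back each transition to find the symbol:
  q0 --[y]--> q0
  q0 --[y]--> q0
  q0 --[y]--> q0
  q0 --[x]--> q2

"yyyx"


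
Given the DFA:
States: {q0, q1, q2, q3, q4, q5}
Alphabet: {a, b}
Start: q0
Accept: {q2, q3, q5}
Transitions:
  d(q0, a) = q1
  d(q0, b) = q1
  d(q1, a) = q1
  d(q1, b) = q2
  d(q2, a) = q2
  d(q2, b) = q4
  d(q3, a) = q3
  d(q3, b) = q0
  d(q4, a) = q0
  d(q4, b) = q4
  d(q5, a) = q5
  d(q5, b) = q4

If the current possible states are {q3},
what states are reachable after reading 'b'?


Apply transition on 'b' from each current state:
  d(q3, b) = q0

{q0}


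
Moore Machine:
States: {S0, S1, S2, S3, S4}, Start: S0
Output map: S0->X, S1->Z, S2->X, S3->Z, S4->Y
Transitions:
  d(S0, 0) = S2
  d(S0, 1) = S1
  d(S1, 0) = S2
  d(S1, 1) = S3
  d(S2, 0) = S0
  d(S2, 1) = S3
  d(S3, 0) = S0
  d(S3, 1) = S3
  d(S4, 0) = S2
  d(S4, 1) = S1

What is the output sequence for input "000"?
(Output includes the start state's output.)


Start: S0 (output X)
  --0--> S2 (output X)
  --0--> S0 (output X)
  --0--> S2 (output X)

"XXXX"


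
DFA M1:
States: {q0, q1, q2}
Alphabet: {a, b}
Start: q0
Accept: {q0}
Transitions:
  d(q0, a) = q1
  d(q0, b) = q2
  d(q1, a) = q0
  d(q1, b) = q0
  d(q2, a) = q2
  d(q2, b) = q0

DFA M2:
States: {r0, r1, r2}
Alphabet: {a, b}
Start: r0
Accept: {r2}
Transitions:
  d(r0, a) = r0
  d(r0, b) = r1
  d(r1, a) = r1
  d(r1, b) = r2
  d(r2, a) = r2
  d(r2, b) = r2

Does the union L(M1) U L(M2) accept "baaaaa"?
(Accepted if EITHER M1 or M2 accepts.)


M1: final=q2 accepted=False
M2: final=r1 accepted=False

No, union rejects (neither accepts)


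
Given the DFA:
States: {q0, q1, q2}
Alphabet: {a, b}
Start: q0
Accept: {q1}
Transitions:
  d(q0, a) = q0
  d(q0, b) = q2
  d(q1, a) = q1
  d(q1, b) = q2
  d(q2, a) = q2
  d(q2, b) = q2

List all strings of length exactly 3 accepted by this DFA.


All strings of length 3: 8 total
Accepted: 0

None


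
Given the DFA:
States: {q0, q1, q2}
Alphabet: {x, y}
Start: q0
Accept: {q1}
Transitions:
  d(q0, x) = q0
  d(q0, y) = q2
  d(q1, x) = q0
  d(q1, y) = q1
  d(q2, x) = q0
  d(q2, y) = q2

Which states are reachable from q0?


BFS from q0:
  layer 0: {q0}
  layer 1: {q2}

{q0, q2}


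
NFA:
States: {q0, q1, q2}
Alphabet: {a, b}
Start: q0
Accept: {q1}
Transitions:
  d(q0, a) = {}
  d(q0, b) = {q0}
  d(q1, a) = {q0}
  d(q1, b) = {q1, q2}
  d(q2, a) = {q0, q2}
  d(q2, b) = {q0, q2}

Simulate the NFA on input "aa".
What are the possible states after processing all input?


Start: {q0}
  --a--> {}
  --a--> {}

{} (empty set, no valid transitions)


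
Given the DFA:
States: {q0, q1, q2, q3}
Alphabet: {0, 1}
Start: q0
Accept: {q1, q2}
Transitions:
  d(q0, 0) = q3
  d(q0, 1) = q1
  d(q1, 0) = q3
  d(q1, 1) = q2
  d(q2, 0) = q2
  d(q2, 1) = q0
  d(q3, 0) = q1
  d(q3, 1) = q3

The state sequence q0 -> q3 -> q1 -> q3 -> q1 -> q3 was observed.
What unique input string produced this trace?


Trace back each transition to find the symbol:
  q0 --[0]--> q3
  q3 --[0]--> q1
  q1 --[0]--> q3
  q3 --[0]--> q1
  q1 --[0]--> q3

"00000"


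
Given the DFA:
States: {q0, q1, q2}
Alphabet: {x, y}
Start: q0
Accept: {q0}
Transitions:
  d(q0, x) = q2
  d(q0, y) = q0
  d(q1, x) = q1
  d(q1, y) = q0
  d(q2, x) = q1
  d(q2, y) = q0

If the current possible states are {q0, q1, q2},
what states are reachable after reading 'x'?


Apply transition on 'x' from each current state:
  d(q0, x) = q2
  d(q1, x) = q1
  d(q2, x) = q1

{q1, q2}


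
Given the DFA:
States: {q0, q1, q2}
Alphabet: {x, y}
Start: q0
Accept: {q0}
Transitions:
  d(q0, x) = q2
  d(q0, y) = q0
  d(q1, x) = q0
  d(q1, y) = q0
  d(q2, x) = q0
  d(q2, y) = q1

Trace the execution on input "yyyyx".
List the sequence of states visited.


Input: yyyyx
d(q0, y) = q0
d(q0, y) = q0
d(q0, y) = q0
d(q0, y) = q0
d(q0, x) = q2


q0 -> q0 -> q0 -> q0 -> q0 -> q2


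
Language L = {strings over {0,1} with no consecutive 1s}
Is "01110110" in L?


'11' occurs at index 1

No, "01110110" is not in L


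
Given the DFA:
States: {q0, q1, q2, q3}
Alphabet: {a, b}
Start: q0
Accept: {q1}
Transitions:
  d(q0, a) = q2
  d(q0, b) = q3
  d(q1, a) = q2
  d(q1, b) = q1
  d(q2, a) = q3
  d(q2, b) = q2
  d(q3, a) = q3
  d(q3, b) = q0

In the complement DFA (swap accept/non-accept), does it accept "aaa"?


Trace: q0 -> q2 -> q3 -> q3
Final: q3
Original accept: {q1}
Complement: q3 is not in original accept

Yes, complement accepts (original rejects)


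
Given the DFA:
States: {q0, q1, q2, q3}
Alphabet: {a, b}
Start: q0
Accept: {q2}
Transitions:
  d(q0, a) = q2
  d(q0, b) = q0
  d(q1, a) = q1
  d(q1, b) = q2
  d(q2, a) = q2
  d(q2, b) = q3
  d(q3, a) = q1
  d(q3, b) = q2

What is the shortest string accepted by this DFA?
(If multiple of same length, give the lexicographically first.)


BFS by string length (lex-first path to each state shown):
  len 0: q0<-""
  len 1: q0<-"b", q2<-"a"
Found accept state at length 1.

"a"
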